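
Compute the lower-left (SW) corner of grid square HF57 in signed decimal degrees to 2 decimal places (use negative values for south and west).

-33.00, -30.00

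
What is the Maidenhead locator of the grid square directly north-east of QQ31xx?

Longitude subsquare x = 23; +1 → 24, wraps to 0 = a, carry into square.
Longitude square 3; +1 → 4.
Latitude subsquare x = 23; +1 → 24, wraps to 0 = a, carry into square.
Latitude square 1; +1 → 2.

QQ42aa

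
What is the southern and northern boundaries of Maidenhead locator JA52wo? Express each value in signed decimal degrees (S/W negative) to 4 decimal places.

Field J=9, A=0: +9·20° lon, +0·10° lat → SW at lon 0°, lat -90°.
Square 5, 2: +5·2° lon, +2·1° lat → SW at lon 10°, lat -88°.
Subsquare w=22, o=14: +22·0.0833333° lon, +14·0.0416667° lat → SW at lon 11.8333°, lat -87.4167°.
Cell spans 0.0833333° lon × 0.0416667° lat.
south -87.4167, north -87.3750.

-87.4167, -87.3750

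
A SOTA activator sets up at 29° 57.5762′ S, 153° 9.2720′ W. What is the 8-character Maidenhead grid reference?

Shift to the Maidenhead origin (180°W, 90°S): lon 26.84547, lat 60.04040.
Field (20°×10°, letters A–R): lon ⌊26.84547/20⌋ = 1 → B; lat ⌊60.04040/10⌋ = 6 → G.
Square (2°×1°, digits 0–9): lon ⌊6.84547/2⌋ = 3; lat ⌊0.04040/1⌋ = 0.
Subsquare (5′×2.5′, letters a–x): lon ⌊0.84547/0.0833333⌋ = 10 → k; lat ⌊0.04040/0.0416667⌋ = 0 → a.
Extended square (30″×15″, digits 0–9): lon ⌊0.01213/0.00833333⌋ = 1; lat ⌊0.04040/0.00416667⌋ = 9.

BG30ka19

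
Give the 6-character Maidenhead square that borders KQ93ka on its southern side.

Latitude subsquare a = 0; −1 → -1, wraps to 23 = x, carry into square.
Latitude square 3; −1 → 2.
The longitude characters are unchanged.

KQ92kx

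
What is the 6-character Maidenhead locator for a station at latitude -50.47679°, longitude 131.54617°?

PD59sm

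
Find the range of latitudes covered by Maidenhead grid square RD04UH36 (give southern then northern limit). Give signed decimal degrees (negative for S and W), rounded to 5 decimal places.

-55.68333, -55.67917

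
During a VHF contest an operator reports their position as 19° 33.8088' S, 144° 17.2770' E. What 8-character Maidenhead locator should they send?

QH20dk44

Shift to the Maidenhead origin (180°W, 90°S): lon 324.28795, lat 70.43652.
Field (20°×10°, letters A–R): 324.28795/20 → 16 → Q, 70.43652/10 → 7 → H; chars QH.
Square (2°×1°, digits 0–9): 4.28795/2 → 2, 0.43652/1 → 0; chars 20.
Subsquare (5′×2.5′, letters a–x): 0.28795/0.0833333 → 3 → d, 0.43652/0.0416667 → 10 → k; chars dk.
Extended square (30″×15″, digits 0–9): 0.03795/0.00833333 → 4, 0.01985/0.00416667 → 4; chars 44.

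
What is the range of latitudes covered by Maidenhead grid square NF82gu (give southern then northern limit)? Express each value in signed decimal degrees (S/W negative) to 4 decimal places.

Field N=13, F=5: +13·20° lon, +5·10° lat → SW at lon 80°, lat -40°.
Square 8, 2: +8·2° lon, +2·1° lat → SW at lon 96°, lat -38°.
Subsquare g=6, u=20: +6·0.0833333° lon, +20·0.0416667° lat → SW at lon 96.5°, lat -37.1667°.
Cell spans 0.0833333° lon × 0.0416667° lat.
south -37.1667, north -37.1250.

-37.1667, -37.1250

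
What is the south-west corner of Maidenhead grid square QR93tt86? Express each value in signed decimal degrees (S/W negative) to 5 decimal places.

83.81667, 159.65000

Field Q=16, R=17: +16·20° lon, +17·10° lat → SW at lon 140°, lat 80°.
Square 9, 3: +9·2° lon, +3·1° lat → SW at lon 158°, lat 83°.
Subsquare t=19, t=19: +19·0.0833333° lon, +19·0.0416667° lat → SW at lon 159.583°, lat 83.7917°.
Extended square 8, 6: +8·0.00833333° lon, +6·0.00416667° lat → SW at lon 159.65°, lat 83.8167°.
latitude 83.81667, longitude 159.65000.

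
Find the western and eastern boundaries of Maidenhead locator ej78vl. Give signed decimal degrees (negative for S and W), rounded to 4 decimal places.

Field E=4, J=9: +4·20° lon, +9·10° lat → SW at lon -100°, lat 0°.
Square 7, 8: +7·2° lon, +8·1° lat → SW at lon -86°, lat 8°.
Subsquare v=21, l=11: +21·0.0833333° lon, +11·0.0416667° lat → SW at lon -84.25°, lat 8.45833°.
Cell spans 0.0833333° lon × 0.0416667° lat.
west -84.2500, east -84.1667.

-84.2500, -84.1667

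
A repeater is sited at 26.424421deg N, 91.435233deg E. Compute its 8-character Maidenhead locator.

NL56rk21

Add 180° to longitude and 90° to latitude: 271.43523, 116.42442.
Field: 271.43523/20 → 13 → N, 116.42442/10 → 11 → L; chars NL.
Square: 11.43523/2 → 5, 6.42442/1 → 6; chars 56.
Subsquare: 1.43523/0.0833333 → 17 → r, 0.42442/0.0416667 → 10 → k; chars rk.
Extended square: 0.01857/0.00833333 → 2, 0.00775/0.00416667 → 1; chars 21.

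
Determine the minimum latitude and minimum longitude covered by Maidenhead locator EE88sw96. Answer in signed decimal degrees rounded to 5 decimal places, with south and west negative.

Field E=4, E=4: +4·20° lon, +4·10° lat → SW at lon -100°, lat -50°.
Square 8, 8: +8·2° lon, +8·1° lat → SW at lon -84°, lat -42°.
Subsquare s=18, w=22: +18·0.0833333° lon, +22·0.0416667° lat → SW at lon -82.5°, lat -41.0833°.
Extended square 9, 6: +9·0.00833333° lon, +6·0.00416667° lat → SW at lon -82.425°, lat -41.0583°.
latitude -41.05833, longitude -82.42500.

-41.05833, -82.42500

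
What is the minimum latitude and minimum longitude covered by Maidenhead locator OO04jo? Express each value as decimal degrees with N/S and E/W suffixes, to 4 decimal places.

54.5833° N, 100.7500° E

Field O=14, O=14: +14·20° lon, +14·10° lat → SW at lon 100°, lat 50°.
Square 0, 4: +0·2° lon, +4·1° lat → SW at lon 100°, lat 54°.
Subsquare j=9, o=14: +9·0.0833333° lon, +14·0.0416667° lat → SW at lon 100.75°, lat 54.5833°.
latitude 54.5833° N, longitude 100.7500° E.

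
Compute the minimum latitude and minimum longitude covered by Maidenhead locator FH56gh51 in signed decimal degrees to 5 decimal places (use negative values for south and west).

-13.70417, -69.45833

Field F=5, H=7: +5·20° lon, +7·10° lat → SW at lon -80°, lat -20°.
Square 5, 6: +5·2° lon, +6·1° lat → SW at lon -70°, lat -14°.
Subsquare g=6, h=7: +6·0.0833333° lon, +7·0.0416667° lat → SW at lon -69.5°, lat -13.7083°.
Extended square 5, 1: +5·0.00833333° lon, +1·0.00416667° lat → SW at lon -69.4583°, lat -13.7042°.
latitude -13.70417, longitude -69.45833.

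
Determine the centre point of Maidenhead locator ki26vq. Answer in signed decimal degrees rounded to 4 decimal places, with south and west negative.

Field K=10, I=8: +10·20° lon, +8·10° lat → SW at lon 20°, lat -10°.
Square 2, 6: +2·2° lon, +6·1° lat → SW at lon 24°, lat -4°.
Subsquare v=21, q=16: +21·0.0833333° lon, +16·0.0416667° lat → SW at lon 25.75°, lat -3.33333°.
Cell spans 0.0833333° lon × 0.0416667° lat. Centre is SW corner plus half of each.
latitude -3.3125, longitude 25.7917.

-3.3125, 25.7917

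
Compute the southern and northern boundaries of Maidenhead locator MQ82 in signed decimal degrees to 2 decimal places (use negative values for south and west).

Field M=12, Q=16: +12·20° lon, +16·10° lat → SW at lon 60°, lat 70°.
Square 8, 2: +8·2° lon, +2·1° lat → SW at lon 76°, lat 72°.
Cell spans 2° lon × 1° lat.
south 72.00, north 73.00.

72.00, 73.00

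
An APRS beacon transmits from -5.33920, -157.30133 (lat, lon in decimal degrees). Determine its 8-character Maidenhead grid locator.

BI14ip38

Offset from 180°W / 90°S: lon 22.69867°, lat 84.66080°.
Field: lon ⌊22.69867/20⌋ = 1 → B; lat ⌊84.66080/10⌋ = 8 → I.
Square: lon ⌊2.69867/2⌋ = 1; lat ⌊4.66080/1⌋ = 4.
Subsquare: lon ⌊0.69867/0.0833333⌋ = 8 → i; lat ⌊0.66080/0.0416667⌋ = 15 → p.
Extended square: lon ⌊0.03200/0.00833333⌋ = 3; lat ⌊0.03580/0.00416667⌋ = 8.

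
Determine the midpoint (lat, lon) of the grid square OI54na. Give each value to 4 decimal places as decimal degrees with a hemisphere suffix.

5.9792° S, 111.1250° E

Field O=14, I=8: +14·20° lon, +8·10° lat → SW at lon 100°, lat -10°.
Square 5, 4: +5·2° lon, +4·1° lat → SW at lon 110°, lat -6°.
Subsquare n=13, a=0: +13·0.0833333° lon, +0·0.0416667° lat → SW at lon 111.083°, lat -6°.
Cell spans 0.0833333° lon × 0.0416667° lat. Centre is SW corner plus half of each.
latitude 5.9792° S, longitude 111.1250° E.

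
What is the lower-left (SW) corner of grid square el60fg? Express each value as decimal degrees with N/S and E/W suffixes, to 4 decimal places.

20.2500° N, 87.5833° W

Field E=4, L=11: +4·20° lon, +11·10° lat → SW at lon -100°, lat 20°.
Square 6, 0: +6·2° lon, +0·1° lat → SW at lon -88°, lat 20°.
Subsquare f=5, g=6: +5·0.0833333° lon, +6·0.0416667° lat → SW at lon -87.5833°, lat 20.25°.
latitude 20.2500° N, longitude 87.5833° W.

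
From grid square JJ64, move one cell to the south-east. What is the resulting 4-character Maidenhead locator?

JJ73

Longitude square 6; +1 → 7.
Latitude square 4; −1 → 3.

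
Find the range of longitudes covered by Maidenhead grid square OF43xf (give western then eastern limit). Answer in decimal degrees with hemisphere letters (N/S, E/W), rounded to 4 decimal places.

Field O=14, F=5: +14·20° lon, +5·10° lat → SW at lon 100°, lat -40°.
Square 4, 3: +4·2° lon, +3·1° lat → SW at lon 108°, lat -37°.
Subsquare x=23, f=5: +23·0.0833333° lon, +5·0.0416667° lat → SW at lon 109.917°, lat -36.7917°.
Cell spans 0.0833333° lon × 0.0416667° lat.
west 109.9167° E, east 110.0000° E.

109.9167° E, 110.0000° E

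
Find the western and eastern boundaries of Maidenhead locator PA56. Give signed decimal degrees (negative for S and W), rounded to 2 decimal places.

Field P=15, A=0: +15·20° lon, +0·10° lat → SW at lon 120°, lat -90°.
Square 5, 6: +5·2° lon, +6·1° lat → SW at lon 130°, lat -84°.
Cell spans 2° lon × 1° lat.
west 130.00, east 132.00.

130.00, 132.00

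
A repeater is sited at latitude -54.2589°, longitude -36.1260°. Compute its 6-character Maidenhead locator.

HD15wr

Add 180° to longitude and 90° to latitude: 143.8740, 35.7411.
Field: lon ⌊143.8740/20⌋ = 7 → H; lat ⌊35.7411/10⌋ = 3 → D.
Square: lon ⌊3.8740/2⌋ = 1; lat ⌊5.7411/1⌋ = 5.
Subsquare: lon ⌊1.8740/0.0833333⌋ = 22 → w; lat ⌊0.7411/0.0416667⌋ = 17 → r.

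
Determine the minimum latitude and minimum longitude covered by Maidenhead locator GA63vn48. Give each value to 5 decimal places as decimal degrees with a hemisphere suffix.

Field G=6, A=0: +6·20° lon, +0·10° lat → SW at lon -60°, lat -90°.
Square 6, 3: +6·2° lon, +3·1° lat → SW at lon -48°, lat -87°.
Subsquare v=21, n=13: +21·0.0833333° lon, +13·0.0416667° lat → SW at lon -46.25°, lat -86.4583°.
Extended square 4, 8: +4·0.00833333° lon, +8·0.00416667° lat → SW at lon -46.2167°, lat -86.425°.
latitude 86.42500° S, longitude 46.21667° W.

86.42500° S, 46.21667° W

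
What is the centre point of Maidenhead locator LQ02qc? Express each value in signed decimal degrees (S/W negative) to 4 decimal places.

Field L=11, Q=16: +11·20° lon, +16·10° lat → SW at lon 40°, lat 70°.
Square 0, 2: +0·2° lon, +2·1° lat → SW at lon 40°, lat 72°.
Subsquare q=16, c=2: +16·0.0833333° lon, +2·0.0416667° lat → SW at lon 41.3333°, lat 72.0833°.
Cell spans 0.0833333° lon × 0.0416667° lat. Centre is SW corner plus half of each.
latitude 72.1042, longitude 41.3750.

72.1042, 41.3750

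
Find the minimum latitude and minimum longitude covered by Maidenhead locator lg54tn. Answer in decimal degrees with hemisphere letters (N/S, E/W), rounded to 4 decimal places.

25.4583° S, 51.5833° E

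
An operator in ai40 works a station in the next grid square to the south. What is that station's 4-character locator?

AH49

Latitude square 0; −1 → -1, wraps to 9, carry into field.
Latitude field I = 8; −1 → 7 = H.
The longitude characters are unchanged.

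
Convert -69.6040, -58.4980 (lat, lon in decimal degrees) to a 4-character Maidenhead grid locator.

GC00

Shift to the Maidenhead origin (180°W, 90°S): lon 121.50, lat 20.40.
Field: 121.50/20 → 6 → G, 20.40/10 → 2 → C; chars GC.
Square: 1.50/2 → 0, 0.40/1 → 0; chars 00.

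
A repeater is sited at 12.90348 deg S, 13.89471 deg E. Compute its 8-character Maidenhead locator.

JH67wc73

Offset from 180°W / 90°S: lon 193.89471°, lat 77.09652°.
Field: lon ⌊193.89471/20⌋ = 9 → J; lat ⌊77.09652/10⌋ = 7 → H.
Square: lon ⌊13.89471/2⌋ = 6; lat ⌊7.09652/1⌋ = 7.
Subsquare: lon ⌊1.89471/0.0833333⌋ = 22 → w; lat ⌊0.09652/0.0416667⌋ = 2 → c.
Extended square: lon ⌊0.06138/0.00833333⌋ = 7; lat ⌊0.01319/0.00416667⌋ = 3.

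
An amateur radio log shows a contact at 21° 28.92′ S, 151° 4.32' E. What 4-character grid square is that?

Offset from 180°W / 90°S: lon 331.07°, lat 68.52°.
Field (20°×10°, letters A–R): lon ⌊331.07/20⌋ = 16 → Q; lat ⌊68.52/10⌋ = 6 → G.
Square (2°×1°, digits 0–9): lon ⌊11.07/2⌋ = 5; lat ⌊8.52/1⌋ = 8.

QG58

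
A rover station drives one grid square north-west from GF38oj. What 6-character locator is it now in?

Longitude subsquare o = 14; −1 → 13 = n.
Latitude subsquare j = 9; +1 → 10 = k.

GF38nk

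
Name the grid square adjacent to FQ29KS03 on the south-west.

Longitude extended square 0; −1 → -1, wraps to 9, carry into subsquare.
Longitude subsquare k = 10; −1 → 9 = j.
Latitude extended square 3; −1 → 2.

FQ29js92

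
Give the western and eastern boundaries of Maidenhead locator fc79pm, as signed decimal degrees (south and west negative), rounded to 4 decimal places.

Field F=5, C=2: +5·20° lon, +2·10° lat → SW at lon -80°, lat -70°.
Square 7, 9: +7·2° lon, +9·1° lat → SW at lon -66°, lat -61°.
Subsquare p=15, m=12: +15·0.0833333° lon, +12·0.0416667° lat → SW at lon -64.75°, lat -60.5°.
Cell spans 0.0833333° lon × 0.0416667° lat.
west -64.7500, east -64.6667.

-64.7500, -64.6667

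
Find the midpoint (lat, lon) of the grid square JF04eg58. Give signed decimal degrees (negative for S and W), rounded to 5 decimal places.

-35.71458, 0.37917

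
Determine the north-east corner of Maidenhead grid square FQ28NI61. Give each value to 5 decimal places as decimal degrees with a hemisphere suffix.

Field F=5, Q=16: +5·20° lon, +16·10° lat → SW at lon -80°, lat 70°.
Square 2, 8: +2·2° lon, +8·1° lat → SW at lon -76°, lat 78°.
Subsquare n=13, i=8: +13·0.0833333° lon, +8·0.0416667° lat → SW at lon -74.9167°, lat 78.3333°.
Extended square 6, 1: +6·0.00833333° lon, +1·0.00416667° lat → SW at lon -74.8667°, lat 78.3375°.
Cell spans 0.00833333° lon × 0.00416667° lat. NE corner is SW corner plus one full cell.
latitude 78.34167° N, longitude 74.85833° W.

78.34167° N, 74.85833° W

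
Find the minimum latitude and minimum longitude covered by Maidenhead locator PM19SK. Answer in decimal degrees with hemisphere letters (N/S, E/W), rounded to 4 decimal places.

Field P=15, M=12: +15·20° lon, +12·10° lat → SW at lon 120°, lat 30°.
Square 1, 9: +1·2° lon, +9·1° lat → SW at lon 122°, lat 39°.
Subsquare s=18, k=10: +18·0.0833333° lon, +10·0.0416667° lat → SW at lon 123.5°, lat 39.4167°.
latitude 39.4167° N, longitude 123.5000° E.

39.4167° N, 123.5000° E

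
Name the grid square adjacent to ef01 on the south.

EF00

Latitude square 1; −1 → 0.
The longitude characters are unchanged.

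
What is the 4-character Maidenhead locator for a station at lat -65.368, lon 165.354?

Offset from 180°W / 90°S: lon 345.35°, lat 24.63°.
Field: lon ⌊345.35/20⌋ = 17 → R; lat ⌊24.63/10⌋ = 2 → C.
Square: lon ⌊5.35/2⌋ = 2; lat ⌊4.63/1⌋ = 4.

RC24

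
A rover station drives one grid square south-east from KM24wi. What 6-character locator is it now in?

KM24xh

Longitude subsquare w = 22; +1 → 23 = x.
Latitude subsquare i = 8; −1 → 7 = h.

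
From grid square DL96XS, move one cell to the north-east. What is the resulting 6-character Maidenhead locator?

Longitude subsquare x = 23; +1 → 24, wraps to 0 = a, carry into square.
Longitude square 9; +1 → 10, wraps to 0, carry into field.
Longitude field D = 3; +1 → 4 = E.
Latitude subsquare s = 18; +1 → 19 = t.

EL06at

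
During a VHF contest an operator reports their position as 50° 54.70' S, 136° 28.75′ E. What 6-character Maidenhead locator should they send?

PD89fc

Add 180° to longitude and 90° to latitude: 316.4792, 39.0883.
Field (20°×10°, letters A–R): lon ⌊316.4792/20⌋ = 15 → P; lat ⌊39.0883/10⌋ = 3 → D.
Square (2°×1°, digits 0–9): lon ⌊16.4792/2⌋ = 8; lat ⌊9.0883/1⌋ = 9.
Subsquare (5′×2.5′, letters a–x): lon ⌊0.4792/0.0833333⌋ = 5 → f; lat ⌊0.0883/0.0416667⌋ = 2 → c.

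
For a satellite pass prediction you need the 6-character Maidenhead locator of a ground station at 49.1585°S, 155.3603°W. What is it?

Shift to the Maidenhead origin (180°W, 90°S): lon 24.6397, lat 40.8415.
Field: lon ⌊24.6397/20⌋ = 1 → B; lat ⌊40.8415/10⌋ = 4 → E.
Square: lon ⌊4.6397/2⌋ = 2; lat ⌊0.8415/1⌋ = 0.
Subsquare: lon ⌊0.6397/0.0833333⌋ = 7 → h; lat ⌊0.8415/0.0416667⌋ = 20 → u.

BE20hu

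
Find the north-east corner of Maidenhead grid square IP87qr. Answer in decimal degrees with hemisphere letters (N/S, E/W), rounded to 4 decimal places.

67.7500° N, 2.5833° W

Field I=8, P=15: +8·20° lon, +15·10° lat → SW at lon -20°, lat 60°.
Square 8, 7: +8·2° lon, +7·1° lat → SW at lon -4°, lat 67°.
Subsquare q=16, r=17: +16·0.0833333° lon, +17·0.0416667° lat → SW at lon -2.66667°, lat 67.7083°.
Cell spans 0.0833333° lon × 0.0416667° lat. NE corner is SW corner plus one full cell.
latitude 67.7500° N, longitude 2.5833° W.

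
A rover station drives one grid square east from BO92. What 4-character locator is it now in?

CO02

Longitude square 9; +1 → 10, wraps to 0, carry into field.
Longitude field B = 1; +1 → 2 = C.
The latitude characters are unchanged.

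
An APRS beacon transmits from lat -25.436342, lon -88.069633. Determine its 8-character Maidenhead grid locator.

EG54xn15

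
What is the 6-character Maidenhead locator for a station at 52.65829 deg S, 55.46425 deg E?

LD77ri

Offset from 180°W / 90°S: lon 235.4642°, lat 37.3417°.
Field: lon ⌊235.4642/20⌋ = 11 → L; lat ⌊37.3417/10⌋ = 3 → D.
Square: lon ⌊15.4642/2⌋ = 7; lat ⌊7.3417/1⌋ = 7.
Subsquare: lon ⌊1.4642/0.0833333⌋ = 17 → r; lat ⌊0.3417/0.0416667⌋ = 8 → i.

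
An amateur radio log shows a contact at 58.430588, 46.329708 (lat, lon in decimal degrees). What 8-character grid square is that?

LO38dk93

Shift to the Maidenhead origin (180°W, 90°S): lon 226.32971, lat 148.43059.
Field: lon ⌊226.32971/20⌋ = 11 → L; lat ⌊148.43059/10⌋ = 14 → O.
Square: lon ⌊6.32971/2⌋ = 3; lat ⌊8.43059/1⌋ = 8.
Subsquare: lon ⌊0.32971/0.0833333⌋ = 3 → d; lat ⌊0.43059/0.0416667⌋ = 10 → k.
Extended square: lon ⌊0.07971/0.00833333⌋ = 9; lat ⌊0.01392/0.00416667⌋ = 3.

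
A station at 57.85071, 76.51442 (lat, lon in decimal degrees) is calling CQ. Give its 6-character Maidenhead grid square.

Add 180° to longitude and 90° to latitude: 256.5144, 147.8507.
Field: lon ⌊256.5144/20⌋ = 12 → M; lat ⌊147.8507/10⌋ = 14 → O.
Square: lon ⌊16.5144/2⌋ = 8; lat ⌊7.8507/1⌋ = 7.
Subsquare: lon ⌊0.5144/0.0833333⌋ = 6 → g; lat ⌊0.8507/0.0416667⌋ = 20 → u.

MO87gu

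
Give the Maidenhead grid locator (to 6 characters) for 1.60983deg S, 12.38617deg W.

II38tj

Add 180° to longitude and 90° to latitude: 167.6138, 88.3902.
Field: lon ⌊167.6138/20⌋ = 8 → I; lat ⌊88.3902/10⌋ = 8 → I.
Square: lon ⌊7.6138/2⌋ = 3; lat ⌊8.3902/1⌋ = 8.
Subsquare: lon ⌊1.6138/0.0833333⌋ = 19 → t; lat ⌊0.3902/0.0416667⌋ = 9 → j.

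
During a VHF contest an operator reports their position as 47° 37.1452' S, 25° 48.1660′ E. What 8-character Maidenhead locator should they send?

KE22vj61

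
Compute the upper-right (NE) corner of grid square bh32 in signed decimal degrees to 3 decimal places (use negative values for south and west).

-17.000, -152.000

Field B=1, H=7: +1·20° lon, +7·10° lat → SW at lon -160°, lat -20°.
Square 3, 2: +3·2° lon, +2·1° lat → SW at lon -154°, lat -18°.
Cell spans 2° lon × 1° lat. NE corner is SW corner plus one full cell.
latitude -17.000, longitude -152.000.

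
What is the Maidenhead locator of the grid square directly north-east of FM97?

GM08

Longitude square 9; +1 → 10, wraps to 0, carry into field.
Longitude field F = 5; +1 → 6 = G.
Latitude square 7; +1 → 8.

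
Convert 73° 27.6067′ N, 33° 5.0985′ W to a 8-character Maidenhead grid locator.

Offset from 180°W / 90°S: lon 146.91503°, lat 163.46011°.
Field: lon ⌊146.91503/20⌋ = 7 → H; lat ⌊163.46011/10⌋ = 16 → Q.
Square: lon ⌊6.91503/2⌋ = 3; lat ⌊3.46011/1⌋ = 3.
Subsquare: lon ⌊0.91503/0.0833333⌋ = 10 → k; lat ⌊0.46011/0.0416667⌋ = 11 → l.
Extended square: lon ⌊0.08169/0.00833333⌋ = 9; lat ⌊0.00178/0.00416667⌋ = 0.

HQ33kl90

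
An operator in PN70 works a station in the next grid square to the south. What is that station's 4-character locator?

PM79

Latitude square 0; −1 → -1, wraps to 9, carry into field.
Latitude field N = 13; −1 → 12 = M.
The longitude characters are unchanged.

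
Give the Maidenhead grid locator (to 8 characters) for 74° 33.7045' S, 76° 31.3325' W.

FB15rk75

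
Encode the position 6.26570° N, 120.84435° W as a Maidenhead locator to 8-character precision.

Add 180° to longitude and 90° to latitude: 59.15565, 96.26570.
Field (20°×10°, letters A–R): lon ⌊59.15565/20⌋ = 2 → C; lat ⌊96.26570/10⌋ = 9 → J.
Square (2°×1°, digits 0–9): lon ⌊19.15565/2⌋ = 9; lat ⌊6.26570/1⌋ = 6.
Subsquare (5′×2.5′, letters a–x): lon ⌊1.15565/0.0833333⌋ = 13 → n; lat ⌊0.26570/0.0416667⌋ = 6 → g.
Extended square (30″×15″, digits 0–9): lon ⌊0.07232/0.00833333⌋ = 8; lat ⌊0.01570/0.00416667⌋ = 3.

CJ96ng83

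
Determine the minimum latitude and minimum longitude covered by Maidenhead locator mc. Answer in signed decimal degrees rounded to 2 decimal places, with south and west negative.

Field M=12, C=2: +12·20° lon, +2·10° lat → SW at lon 60°, lat -70°.
latitude -70.00, longitude 60.00.

-70.00, 60.00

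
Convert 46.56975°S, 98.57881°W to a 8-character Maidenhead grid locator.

EE03rk03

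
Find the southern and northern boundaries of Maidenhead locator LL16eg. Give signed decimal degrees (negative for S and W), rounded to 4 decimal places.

26.2500, 26.2917

Field L=11, L=11: +11·20° lon, +11·10° lat → SW at lon 40°, lat 20°.
Square 1, 6: +1·2° lon, +6·1° lat → SW at lon 42°, lat 26°.
Subsquare e=4, g=6: +4·0.0833333° lon, +6·0.0416667° lat → SW at lon 42.3333°, lat 26.25°.
Cell spans 0.0833333° lon × 0.0416667° lat.
south 26.2500, north 26.2917.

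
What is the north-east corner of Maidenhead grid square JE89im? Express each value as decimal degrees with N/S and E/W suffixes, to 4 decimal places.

40.4583° S, 16.7500° E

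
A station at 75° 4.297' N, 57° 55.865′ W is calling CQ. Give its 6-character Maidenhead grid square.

GQ15ab

Shift to the Maidenhead origin (180°W, 90°S): lon 122.0689, lat 165.0716.
Field: 122.0689/20 → 6 → G, 165.0716/10 → 16 → Q; chars GQ.
Square: 2.0689/2 → 1, 5.0716/1 → 5; chars 15.
Subsquare: 0.0689/0.0833333 → 0 → a, 0.0716/0.0416667 → 1 → b; chars ab.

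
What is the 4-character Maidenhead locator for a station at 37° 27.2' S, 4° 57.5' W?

Offset from 180°W / 90°S: lon 175.04°, lat 52.55°.
Field (20°×10°, letters A–R): 175.04/20 → 8 → I, 52.55/10 → 5 → F; chars IF.
Square (2°×1°, digits 0–9): 15.04/2 → 7, 2.55/1 → 2; chars 72.

IF72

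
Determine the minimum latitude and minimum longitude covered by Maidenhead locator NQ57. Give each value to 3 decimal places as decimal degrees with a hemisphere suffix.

Field N=13, Q=16: +13·20° lon, +16·10° lat → SW at lon 80°, lat 70°.
Square 5, 7: +5·2° lon, +7·1° lat → SW at lon 90°, lat 77°.
latitude 77.000° N, longitude 90.000° E.

77.000° N, 90.000° E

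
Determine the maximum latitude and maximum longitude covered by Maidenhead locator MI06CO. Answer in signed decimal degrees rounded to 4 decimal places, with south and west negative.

Field M=12, I=8: +12·20° lon, +8·10° lat → SW at lon 60°, lat -10°.
Square 0, 6: +0·2° lon, +6·1° lat → SW at lon 60°, lat -4°.
Subsquare c=2, o=14: +2·0.0833333° lon, +14·0.0416667° lat → SW at lon 60.1667°, lat -3.41667°.
Cell spans 0.0833333° lon × 0.0416667° lat. NE corner is SW corner plus one full cell.
latitude -3.3750, longitude 60.2500.

-3.3750, 60.2500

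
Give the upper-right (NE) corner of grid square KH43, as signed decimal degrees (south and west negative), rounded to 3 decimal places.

-16.000, 30.000

Field K=10, H=7: +10·20° lon, +7·10° lat → SW at lon 20°, lat -20°.
Square 4, 3: +4·2° lon, +3·1° lat → SW at lon 28°, lat -17°.
Cell spans 2° lon × 1° lat. NE corner is SW corner plus one full cell.
latitude -16.000, longitude 30.000.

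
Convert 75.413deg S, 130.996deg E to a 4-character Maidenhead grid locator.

PB54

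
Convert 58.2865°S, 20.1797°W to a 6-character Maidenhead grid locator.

HD91vr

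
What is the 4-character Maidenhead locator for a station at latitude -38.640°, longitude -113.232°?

DF31

Shift to the Maidenhead origin (180°W, 90°S): lon 66.77, lat 51.36.
Field: lon ⌊66.77/20⌋ = 3 → D; lat ⌊51.36/10⌋ = 5 → F.
Square: lon ⌊6.77/2⌋ = 3; lat ⌊1.36/1⌋ = 1.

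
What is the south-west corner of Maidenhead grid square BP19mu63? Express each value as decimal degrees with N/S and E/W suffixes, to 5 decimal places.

Field B=1, P=15: +1·20° lon, +15·10° lat → SW at lon -160°, lat 60°.
Square 1, 9: +1·2° lon, +9·1° lat → SW at lon -158°, lat 69°.
Subsquare m=12, u=20: +12·0.0833333° lon, +20·0.0416667° lat → SW at lon -157°, lat 69.8333°.
Extended square 6, 3: +6·0.00833333° lon, +3·0.00416667° lat → SW at lon -156.95°, lat 69.8458°.
latitude 69.84583° N, longitude 156.95000° W.

69.84583° N, 156.95000° W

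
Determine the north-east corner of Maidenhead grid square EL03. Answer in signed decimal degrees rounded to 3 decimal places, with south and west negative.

Field E=4, L=11: +4·20° lon, +11·10° lat → SW at lon -100°, lat 20°.
Square 0, 3: +0·2° lon, +3·1° lat → SW at lon -100°, lat 23°.
Cell spans 2° lon × 1° lat. NE corner is SW corner plus one full cell.
latitude 24.000, longitude -98.000.

24.000, -98.000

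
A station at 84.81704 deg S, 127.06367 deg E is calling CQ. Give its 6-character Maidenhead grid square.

PA35me

Add 180° to longitude and 90° to latitude: 307.0637, 5.1830.
Field (20°×10°, letters A–R): lon ⌊307.0637/20⌋ = 15 → P; lat ⌊5.1830/10⌋ = 0 → A.
Square (2°×1°, digits 0–9): lon ⌊7.0637/2⌋ = 3; lat ⌊5.1830/1⌋ = 5.
Subsquare (5′×2.5′, letters a–x): lon ⌊1.0637/0.0833333⌋ = 12 → m; lat ⌊0.1830/0.0416667⌋ = 4 → e.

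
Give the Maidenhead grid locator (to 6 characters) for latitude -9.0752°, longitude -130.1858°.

CI40vw

Add 180° to longitude and 90° to latitude: 49.8142, 80.9248.
Field (20°×10°, letters A–R): 49.8142/20 → 2 → C, 80.9248/10 → 8 → I; chars CI.
Square (2°×1°, digits 0–9): 9.8142/2 → 4, 0.9248/1 → 0; chars 40.
Subsquare (5′×2.5′, letters a–x): 1.8142/0.0833333 → 21 → v, 0.9248/0.0416667 → 22 → w; chars vw.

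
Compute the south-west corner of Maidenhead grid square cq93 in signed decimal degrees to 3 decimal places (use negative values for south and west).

Field C=2, Q=16: +2·20° lon, +16·10° lat → SW at lon -140°, lat 70°.
Square 9, 3: +9·2° lon, +3·1° lat → SW at lon -122°, lat 73°.
latitude 73.000, longitude -122.000.

73.000, -122.000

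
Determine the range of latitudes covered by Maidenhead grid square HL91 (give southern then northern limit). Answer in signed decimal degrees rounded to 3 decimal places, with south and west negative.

Field H=7, L=11: +7·20° lon, +11·10° lat → SW at lon -40°, lat 20°.
Square 9, 1: +9·2° lon, +1·1° lat → SW at lon -22°, lat 21°.
Cell spans 2° lon × 1° lat.
south 21.000, north 22.000.

21.000, 22.000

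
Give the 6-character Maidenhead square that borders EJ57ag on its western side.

EJ47xg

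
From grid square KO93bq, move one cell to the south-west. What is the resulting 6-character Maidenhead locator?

KO93ap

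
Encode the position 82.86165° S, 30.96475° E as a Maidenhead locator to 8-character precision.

KA57ld53

Offset from 180°W / 90°S: lon 210.96475°, lat 7.13835°.
Field: 210.96475/20 → 10 → K, 7.13835/10 → 0 → A; chars KA.
Square: 10.96475/2 → 5, 7.13835/1 → 7; chars 57.
Subsquare: 0.96475/0.0833333 → 11 → l, 0.13835/0.0416667 → 3 → d; chars ld.
Extended square: 0.04808/0.00833333 → 5, 0.01335/0.00416667 → 3; chars 53.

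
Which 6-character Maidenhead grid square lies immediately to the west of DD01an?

CD91xn

Longitude subsquare a = 0; −1 → -1, wraps to 23 = x, carry into square.
Longitude square 0; −1 → -1, wraps to 9, carry into field.
Longitude field D = 3; −1 → 2 = C.
The latitude characters are unchanged.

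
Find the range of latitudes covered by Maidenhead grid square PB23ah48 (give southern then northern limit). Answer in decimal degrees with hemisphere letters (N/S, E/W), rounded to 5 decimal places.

76.67500° S, 76.67083° S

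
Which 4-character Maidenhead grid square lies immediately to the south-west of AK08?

Longitude square 0; −1 → -1, wraps to 9, carry into field.
Longitude field A = 0; −1 → -1, wraps to 17 = R, wrapping around the antimeridian.
Latitude square 8; −1 → 7.

RK97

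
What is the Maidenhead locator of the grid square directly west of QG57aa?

QG47xa

Longitude subsquare a = 0; −1 → -1, wraps to 23 = x, carry into square.
Longitude square 5; −1 → 4.
The latitude characters are unchanged.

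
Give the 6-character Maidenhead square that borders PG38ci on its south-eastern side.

PG38dh

Longitude subsquare c = 2; +1 → 3 = d.
Latitude subsquare i = 8; −1 → 7 = h.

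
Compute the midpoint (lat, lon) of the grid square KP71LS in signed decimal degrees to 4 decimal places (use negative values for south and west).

Field K=10, P=15: +10·20° lon, +15·10° lat → SW at lon 20°, lat 60°.
Square 7, 1: +7·2° lon, +1·1° lat → SW at lon 34°, lat 61°.
Subsquare l=11, s=18: +11·0.0833333° lon, +18·0.0416667° lat → SW at lon 34.9167°, lat 61.75°.
Cell spans 0.0833333° lon × 0.0416667° lat. Centre is SW corner plus half of each.
latitude 61.7708, longitude 34.9583.

61.7708, 34.9583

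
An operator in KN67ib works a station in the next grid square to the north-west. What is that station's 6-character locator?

Longitude subsquare i = 8; −1 → 7 = h.
Latitude subsquare b = 1; +1 → 2 = c.

KN67hc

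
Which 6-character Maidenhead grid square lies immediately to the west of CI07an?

Longitude subsquare a = 0; −1 → -1, wraps to 23 = x, carry into square.
Longitude square 0; −1 → -1, wraps to 9, carry into field.
Longitude field C = 2; −1 → 1 = B.
The latitude characters are unchanged.

BI97xn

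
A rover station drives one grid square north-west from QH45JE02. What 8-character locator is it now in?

Longitude extended square 0; −1 → -1, wraps to 9, carry into subsquare.
Longitude subsquare j = 9; −1 → 8 = i.
Latitude extended square 2; +1 → 3.

QH45ie93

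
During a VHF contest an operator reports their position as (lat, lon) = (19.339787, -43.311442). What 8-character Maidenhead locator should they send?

Offset from 180°W / 90°S: lon 136.68856°, lat 109.33979°.
Field (20°×10°, letters A–R): 136.68856/20 → 6 → G, 109.33979/10 → 10 → K; chars GK.
Square (2°×1°, digits 0–9): 16.68856/2 → 8, 9.33979/1 → 9; chars 89.
Subsquare (5′×2.5′, letters a–x): 0.68856/0.0833333 → 8 → i, 0.33979/0.0416667 → 8 → i; chars ii.
Extended square (30″×15″, digits 0–9): 0.02189/0.00833333 → 2, 0.00645/0.00416667 → 1; chars 21.

GK89ii21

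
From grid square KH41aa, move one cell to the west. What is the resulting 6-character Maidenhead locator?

KH31xa

Longitude subsquare a = 0; −1 → -1, wraps to 23 = x, carry into square.
Longitude square 4; −1 → 3.
The latitude characters are unchanged.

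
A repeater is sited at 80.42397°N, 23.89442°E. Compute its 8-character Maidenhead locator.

KR10wk71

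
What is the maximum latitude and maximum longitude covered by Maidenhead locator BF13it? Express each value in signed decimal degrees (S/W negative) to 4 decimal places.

-36.1667, -157.2500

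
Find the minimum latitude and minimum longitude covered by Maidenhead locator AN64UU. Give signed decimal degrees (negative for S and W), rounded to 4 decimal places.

44.8333, -166.3333

Field A=0, N=13: +0·20° lon, +13·10° lat → SW at lon -180°, lat 40°.
Square 6, 4: +6·2° lon, +4·1° lat → SW at lon -168°, lat 44°.
Subsquare u=20, u=20: +20·0.0833333° lon, +20·0.0416667° lat → SW at lon -166.333°, lat 44.8333°.
latitude 44.8333, longitude -166.3333.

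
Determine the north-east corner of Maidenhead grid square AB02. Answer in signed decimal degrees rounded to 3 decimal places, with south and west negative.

Field A=0, B=1: +0·20° lon, +1·10° lat → SW at lon -180°, lat -80°.
Square 0, 2: +0·2° lon, +2·1° lat → SW at lon -180°, lat -78°.
Cell spans 2° lon × 1° lat. NE corner is SW corner plus one full cell.
latitude -77.000, longitude -178.000.

-77.000, -178.000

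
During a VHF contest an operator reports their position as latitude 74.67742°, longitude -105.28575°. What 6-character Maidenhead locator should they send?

DQ74iq

Offset from 180°W / 90°S: lon 74.7143°, lat 164.6774°.
Field: 74.7143/20 → 3 → D, 164.6774/10 → 16 → Q; chars DQ.
Square: 14.7143/2 → 7, 4.6774/1 → 4; chars 74.
Subsquare: 0.7143/0.0833333 → 8 → i, 0.6774/0.0416667 → 16 → q; chars iq.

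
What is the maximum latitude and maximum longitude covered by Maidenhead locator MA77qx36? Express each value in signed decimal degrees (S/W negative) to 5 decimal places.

-82.01250, 75.36667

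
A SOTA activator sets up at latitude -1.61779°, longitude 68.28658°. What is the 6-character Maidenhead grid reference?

MI48dj

Shift to the Maidenhead origin (180°W, 90°S): lon 248.2866, lat 88.3822.
Field: lon ⌊248.2866/20⌋ = 12 → M; lat ⌊88.3822/10⌋ = 8 → I.
Square: lon ⌊8.2866/2⌋ = 4; lat ⌊8.3822/1⌋ = 8.
Subsquare: lon ⌊0.2866/0.0833333⌋ = 3 → d; lat ⌊0.3822/0.0416667⌋ = 9 → j.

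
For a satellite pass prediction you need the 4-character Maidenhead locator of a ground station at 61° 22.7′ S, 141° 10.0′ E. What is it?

Add 180° to longitude and 90° to latitude: 321.17, 28.62.
Field (20°×10°, letters A–R): lon ⌊321.17/20⌋ = 16 → Q; lat ⌊28.62/10⌋ = 2 → C.
Square (2°×1°, digits 0–9): lon ⌊1.17/2⌋ = 0; lat ⌊8.62/1⌋ = 8.

QC08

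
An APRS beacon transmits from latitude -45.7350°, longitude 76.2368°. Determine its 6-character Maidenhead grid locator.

ME84cg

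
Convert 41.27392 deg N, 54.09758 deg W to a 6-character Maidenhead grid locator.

Shift to the Maidenhead origin (180°W, 90°S): lon 125.9024, lat 131.2739.
Field (20°×10°, letters A–R): 125.9024/20 → 6 → G, 131.2739/10 → 13 → N; chars GN.
Square (2°×1°, digits 0–9): 5.9024/2 → 2, 1.2739/1 → 1; chars 21.
Subsquare (5′×2.5′, letters a–x): 1.9024/0.0833333 → 22 → w, 0.2739/0.0416667 → 6 → g; chars wg.

GN21wg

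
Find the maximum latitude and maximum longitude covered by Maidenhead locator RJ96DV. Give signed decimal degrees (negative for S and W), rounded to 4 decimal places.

6.9167, 178.3333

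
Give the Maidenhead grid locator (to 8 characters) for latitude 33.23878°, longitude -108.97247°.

DM53mf37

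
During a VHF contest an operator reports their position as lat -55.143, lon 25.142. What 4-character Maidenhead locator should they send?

KD24

Add 180° to longitude and 90° to latitude: 205.14, 34.86.
Field: 205.14/20 → 10 → K, 34.86/10 → 3 → D; chars KD.
Square: 5.14/2 → 2, 4.86/1 → 4; chars 24.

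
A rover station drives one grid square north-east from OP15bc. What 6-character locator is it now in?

OP15cd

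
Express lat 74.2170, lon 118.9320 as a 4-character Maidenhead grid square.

OQ94

Offset from 180°W / 90°S: lon 298.93°, lat 164.22°.
Field (20°×10°, letters A–R): 298.93/20 → 14 → O, 164.22/10 → 16 → Q; chars OQ.
Square (2°×1°, digits 0–9): 18.93/2 → 9, 4.22/1 → 4; chars 94.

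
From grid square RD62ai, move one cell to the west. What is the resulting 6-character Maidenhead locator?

RD52xi

Longitude subsquare a = 0; −1 → -1, wraps to 23 = x, carry into square.
Longitude square 6; −1 → 5.
The latitude characters are unchanged.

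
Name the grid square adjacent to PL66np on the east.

PL66op

Longitude subsquare n = 13; +1 → 14 = o.
The latitude characters are unchanged.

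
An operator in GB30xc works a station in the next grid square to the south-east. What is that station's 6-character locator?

GB40ab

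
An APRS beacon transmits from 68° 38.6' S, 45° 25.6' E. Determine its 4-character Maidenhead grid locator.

LC21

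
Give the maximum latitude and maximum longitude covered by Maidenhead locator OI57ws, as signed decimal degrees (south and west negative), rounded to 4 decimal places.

-2.2083, 111.9167

Field O=14, I=8: +14·20° lon, +8·10° lat → SW at lon 100°, lat -10°.
Square 5, 7: +5·2° lon, +7·1° lat → SW at lon 110°, lat -3°.
Subsquare w=22, s=18: +22·0.0833333° lon, +18·0.0416667° lat → SW at lon 111.833°, lat -2.25°.
Cell spans 0.0833333° lon × 0.0416667° lat. NE corner is SW corner plus one full cell.
latitude -2.2083, longitude 111.9167.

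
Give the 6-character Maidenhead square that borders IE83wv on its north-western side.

IE83vw

Longitude subsquare w = 22; −1 → 21 = v.
Latitude subsquare v = 21; +1 → 22 = w.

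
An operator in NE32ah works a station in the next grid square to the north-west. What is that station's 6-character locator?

NE22xi

Longitude subsquare a = 0; −1 → -1, wraps to 23 = x, carry into square.
Longitude square 3; −1 → 2.
Latitude subsquare h = 7; +1 → 8 = i.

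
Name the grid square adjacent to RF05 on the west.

QF95

Longitude square 0; −1 → -1, wraps to 9, carry into field.
Longitude field R = 17; −1 → 16 = Q.
The latitude characters are unchanged.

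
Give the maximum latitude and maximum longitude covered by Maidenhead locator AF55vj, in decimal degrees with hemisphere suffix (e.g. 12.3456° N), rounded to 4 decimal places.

Field A=0, F=5: +0·20° lon, +5·10° lat → SW at lon -180°, lat -40°.
Square 5, 5: +5·2° lon, +5·1° lat → SW at lon -170°, lat -35°.
Subsquare v=21, j=9: +21·0.0833333° lon, +9·0.0416667° lat → SW at lon -168.25°, lat -34.625°.
Cell spans 0.0833333° lon × 0.0416667° lat. NE corner is SW corner plus one full cell.
latitude 34.5833° S, longitude 168.1667° W.

34.5833° S, 168.1667° W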